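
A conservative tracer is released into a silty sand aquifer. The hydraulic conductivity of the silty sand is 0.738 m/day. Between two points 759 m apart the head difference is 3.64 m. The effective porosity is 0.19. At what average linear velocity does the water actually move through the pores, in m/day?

Hydraulic gradient i = Δh / L = 3.64 / 759 = 0.004796.
Darcy flux q = K · i = 0.7380 × 0.004796 = 0.003539 m/day.
Seepage velocity v = q / n_e = 0.003539 / 0.19 = 0.01863 m/day.

0.0186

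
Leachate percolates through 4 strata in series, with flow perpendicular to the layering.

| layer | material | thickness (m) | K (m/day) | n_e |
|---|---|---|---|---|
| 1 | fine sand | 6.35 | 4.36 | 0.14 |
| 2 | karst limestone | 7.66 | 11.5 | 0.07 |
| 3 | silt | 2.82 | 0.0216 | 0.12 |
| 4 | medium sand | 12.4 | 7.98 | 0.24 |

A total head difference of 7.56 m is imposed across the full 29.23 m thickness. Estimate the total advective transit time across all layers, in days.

84.2

With flow normal to the layers, continuity requires the same specific discharge q through every layer.
Σ(b_i/K_i) = 6.35/4.36 + 7.66/11.5 + 2.82/0.0216 + 12.4/7.98 = 134.2 d.
q = Δh / Σ(b_i/K_i) = 7.56 / 134.2 = 0.05632 m/day.
In each layer the seepage velocity is v_i = q/n_i, so the layer transit time is t_i = b_i·n_i / q:
  layer 1 (fine sand): t_1 = 6.35 × 0.14 / 0.05632 = 15.78 d
  layer 2 (karst limestone): t_2 = 7.66 × 0.07 / 0.05632 = 9.521 d
  layer 3 (silt): t_3 = 2.82 × 0.12 / 0.05632 = 6.008 d
  layer 4 (medium sand): t_4 = 12.4 × 0.24 / 0.05632 = 52.84 d
Total t = Σ t_i = 84.15 days.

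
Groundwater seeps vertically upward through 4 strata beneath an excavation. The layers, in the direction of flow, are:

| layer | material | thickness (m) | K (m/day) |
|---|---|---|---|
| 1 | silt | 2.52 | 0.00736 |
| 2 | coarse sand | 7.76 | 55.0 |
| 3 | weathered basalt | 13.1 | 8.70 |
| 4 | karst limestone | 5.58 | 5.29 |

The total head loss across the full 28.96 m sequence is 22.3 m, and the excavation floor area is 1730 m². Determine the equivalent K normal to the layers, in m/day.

0.0839

Flow is perpendicular to layering, so the layers act in series and the equivalent K is the thickness-weighted harmonic mean.
Total thickness L = 2.52 + 7.76 + 13.1 + 5.58 = 28.96 m.
Σ(b_i/K_i) = 2.52/0.00736 + 7.76/55.0 + 13.1/8.70 + 5.58/5.29 = 345.1 d.
K_eq = L / Σ(b_i/K_i) = 28.96 / 345.1 = 0.08392 m/day.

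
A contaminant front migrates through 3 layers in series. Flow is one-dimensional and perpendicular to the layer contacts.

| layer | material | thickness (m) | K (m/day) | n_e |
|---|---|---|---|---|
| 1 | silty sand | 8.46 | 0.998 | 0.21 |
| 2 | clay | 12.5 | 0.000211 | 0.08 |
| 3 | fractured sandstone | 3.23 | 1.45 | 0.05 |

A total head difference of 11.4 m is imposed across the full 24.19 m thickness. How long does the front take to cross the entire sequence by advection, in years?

With flow normal to the layers, continuity requires the same specific discharge q through every layer.
Σ(b_i/K_i) = 8.46/0.998 + 12.5/0.000211 + 3.23/1.45 = 59252 d.
q = Δh / Σ(b_i/K_i) = 11.4 / 59252 = 0.0001924 m/day.
In each layer the seepage velocity is v_i = q/n_i, so the layer transit time is t_i = b_i·n_i / q:
  layer 1 (silty sand): t_1 = 8.46 × 0.21 / 0.0001924 = 9234 d
  layer 2 (clay): t_2 = 12.5 × 0.08 / 0.0001924 = 5198 d
  layer 3 (fractured sandstone): t_3 = 3.23 × 0.05 / 0.0001924 = 839.4 d
Total t = Σ t_i = 15271 days = 41.81 years.

41.8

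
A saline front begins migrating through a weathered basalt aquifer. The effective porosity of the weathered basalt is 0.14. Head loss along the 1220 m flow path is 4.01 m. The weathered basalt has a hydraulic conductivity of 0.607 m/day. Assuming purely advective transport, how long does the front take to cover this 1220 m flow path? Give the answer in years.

234

Hydraulic gradient i = Δh / L = 4.01 / 1220 = 0.003287.
Darcy flux q = K · i = 0.6070 × 0.003287 = 0.001995 m/day.
Seepage velocity v = q / n_e = 0.001995 / 0.14 = 0.01425 m/day.
Travel time t = L / v = 1220 / 0.01425 = 85608 days = 234.4 years.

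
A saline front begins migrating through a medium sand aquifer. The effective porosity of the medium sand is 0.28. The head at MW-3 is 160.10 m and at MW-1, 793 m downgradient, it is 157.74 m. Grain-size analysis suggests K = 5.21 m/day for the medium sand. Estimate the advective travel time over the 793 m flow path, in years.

39.2

Hydraulic gradient i = (160.10 − 157.74) / 793 = 2.36 / 793 = 0.002976.
Darcy flux q = K · i = 5.210 × 0.002976 = 0.01551 m/day.
Seepage velocity v = q / n_e = 0.01551 / 0.28 = 0.05538 m/day.
Travel time t = L / v = 793 / 0.05538 = 14320 days = 39.21 years.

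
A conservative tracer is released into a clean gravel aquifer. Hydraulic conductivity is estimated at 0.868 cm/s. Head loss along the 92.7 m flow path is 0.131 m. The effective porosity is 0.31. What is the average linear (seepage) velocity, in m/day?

Convert K: 0.868 cm/s × 864 = 750.0 m/day.
Hydraulic gradient i = Δh / L = 0.131 / 92.7 = 0.001413.
Darcy flux q = K · i = 750.0 × 0.001413 = 1.060 m/day.
Seepage velocity v = q / n_e = 1.060 / 0.31 = 3.419 m/day.

3.42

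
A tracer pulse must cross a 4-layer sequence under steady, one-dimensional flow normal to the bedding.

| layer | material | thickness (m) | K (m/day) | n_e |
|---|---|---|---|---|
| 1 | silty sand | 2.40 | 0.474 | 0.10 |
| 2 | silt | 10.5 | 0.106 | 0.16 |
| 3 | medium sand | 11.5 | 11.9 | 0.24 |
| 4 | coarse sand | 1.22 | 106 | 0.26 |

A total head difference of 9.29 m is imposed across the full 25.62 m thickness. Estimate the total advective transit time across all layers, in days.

With flow normal to the layers, continuity requires the same specific discharge q through every layer.
Σ(b_i/K_i) = 2.40/0.474 + 10.5/0.106 + 11.5/11.9 + 1.22/106 = 105.1 d.
q = Δh / Σ(b_i/K_i) = 9.29 / 105.1 = 0.08839 m/day.
In each layer the seepage velocity is v_i = q/n_i, so the layer transit time is t_i = b_i·n_i / q:
  layer 1 (silty sand): t_1 = 2.40 × 0.10 / 0.08839 = 2.715 d
  layer 2 (silt): t_2 = 10.5 × 0.16 / 0.08839 = 19.01 d
  layer 3 (medium sand): t_3 = 11.5 × 0.24 / 0.08839 = 31.22 d
  layer 4 (coarse sand): t_4 = 1.22 × 0.26 / 0.08839 = 3.588 d
Total t = Σ t_i = 56.53 days.

56.5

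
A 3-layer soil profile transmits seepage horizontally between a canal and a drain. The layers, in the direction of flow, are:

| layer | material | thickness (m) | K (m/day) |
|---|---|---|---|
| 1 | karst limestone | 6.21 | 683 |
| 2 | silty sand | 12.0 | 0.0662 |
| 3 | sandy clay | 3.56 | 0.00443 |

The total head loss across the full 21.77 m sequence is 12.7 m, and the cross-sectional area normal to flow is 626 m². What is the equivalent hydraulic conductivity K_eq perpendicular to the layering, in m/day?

Flow is perpendicular to layering, so the layers act in series and the equivalent K is the thickness-weighted harmonic mean.
Total thickness L = 6.21 + 12.0 + 3.56 = 21.77 m.
Σ(b_i/K_i) = 6.21/683 + 12.0/0.0662 + 3.56/0.00443 = 984.9 d.
K_eq = L / Σ(b_i/K_i) = 21.77 / 984.9 = 0.02210 m/day.

0.0221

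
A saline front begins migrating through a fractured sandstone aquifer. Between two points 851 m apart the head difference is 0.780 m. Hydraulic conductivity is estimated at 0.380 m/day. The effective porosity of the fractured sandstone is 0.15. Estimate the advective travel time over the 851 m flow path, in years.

1000

Hydraulic gradient i = Δh / L = 0.780 / 851 = 0.0009166.
Darcy flux q = K · i = 0.3800 × 0.0009166 = 0.0003483 m/day.
Seepage velocity v = q / n_e = 0.0003483 / 0.15 = 0.002322 m/day.
Travel time t = L / v = 851 / 0.002322 = 3.665e+05 days = 1003 years.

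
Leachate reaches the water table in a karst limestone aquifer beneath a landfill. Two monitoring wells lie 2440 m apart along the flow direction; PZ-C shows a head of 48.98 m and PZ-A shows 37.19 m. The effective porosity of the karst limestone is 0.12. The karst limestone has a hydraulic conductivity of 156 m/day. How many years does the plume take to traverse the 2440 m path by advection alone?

1.06

Hydraulic gradient i = (48.98 − 37.19) / 2440 = 11.79 / 2440 = 0.004832.
Darcy flux q = K · i = 156.0 × 0.004832 = 0.7538 m/day.
Seepage velocity v = q / n_e = 0.7538 / 0.12 = 6.282 m/day.
Travel time t = L / v = 2440 / 6.282 = 388.4 days = 1.063 years.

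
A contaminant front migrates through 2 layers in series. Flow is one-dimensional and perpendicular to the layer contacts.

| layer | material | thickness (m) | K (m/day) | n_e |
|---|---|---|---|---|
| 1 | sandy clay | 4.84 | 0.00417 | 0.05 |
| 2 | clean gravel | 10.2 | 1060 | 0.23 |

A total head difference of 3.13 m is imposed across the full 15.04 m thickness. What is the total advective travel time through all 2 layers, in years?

With flow normal to the layers, continuity requires the same specific discharge q through every layer.
Σ(b_i/K_i) = 4.84/0.00417 + 10.2/1060 = 1161 d.
q = Δh / Σ(b_i/K_i) = 3.13 / 1161 = 0.002697 m/day.
In each layer the seepage velocity is v_i = q/n_i, so the layer transit time is t_i = b_i·n_i / q:
  layer 1 (sandy clay): t_1 = 4.84 × 0.05 / 0.002697 = 89.74 d
  layer 2 (clean gravel): t_2 = 10.2 × 0.23 / 0.002697 = 870.0 d
Total t = Σ t_i = 959.7 days = 2.627 years.

2.63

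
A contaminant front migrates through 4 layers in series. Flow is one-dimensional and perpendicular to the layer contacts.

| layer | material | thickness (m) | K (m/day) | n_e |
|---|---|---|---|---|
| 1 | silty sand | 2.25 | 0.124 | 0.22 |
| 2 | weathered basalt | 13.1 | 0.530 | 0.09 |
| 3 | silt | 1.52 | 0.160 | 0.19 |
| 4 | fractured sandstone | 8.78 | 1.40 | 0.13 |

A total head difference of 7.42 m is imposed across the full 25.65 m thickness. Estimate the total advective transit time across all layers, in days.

With flow normal to the layers, continuity requires the same specific discharge q through every layer.
Σ(b_i/K_i) = 2.25/0.124 + 13.1/0.530 + 1.52/0.160 + 8.78/1.40 = 58.63 d.
q = Δh / Σ(b_i/K_i) = 7.42 / 58.63 = 0.1265 m/day.
In each layer the seepage velocity is v_i = q/n_i, so the layer transit time is t_i = b_i·n_i / q:
  layer 1 (silty sand): t_1 = 2.25 × 0.22 / 0.1265 = 3.912 d
  layer 2 (weathered basalt): t_2 = 13.1 × 0.09 / 0.1265 = 9.317 d
  layer 3 (silt): t_3 = 1.52 × 0.19 / 0.1265 = 2.282 d
  layer 4 (fractured sandstone): t_4 = 8.78 × 0.13 / 0.1265 = 9.019 d
Total t = Σ t_i = 24.53 days.

24.5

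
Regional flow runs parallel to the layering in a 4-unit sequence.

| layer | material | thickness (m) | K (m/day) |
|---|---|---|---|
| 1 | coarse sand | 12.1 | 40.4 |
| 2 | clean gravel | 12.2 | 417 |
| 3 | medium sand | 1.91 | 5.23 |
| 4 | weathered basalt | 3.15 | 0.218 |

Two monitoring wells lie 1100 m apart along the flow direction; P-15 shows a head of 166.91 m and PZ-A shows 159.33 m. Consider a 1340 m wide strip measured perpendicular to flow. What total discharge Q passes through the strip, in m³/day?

Flow is parallel to layering, so each bed carries its own Darcy discharge and the transmissivities add.
Σ(K_i·b_i) = 40.4×12.1 + 417×12.2 + 5.23×1.91 + 0.218×3.15 = 5587 m²/day.
Hydraulic gradient i = (166.91 − 159.33) / 1100 = 7.58 / 1100 = 0.006891.
Q = Σ(K_i·b_i) · W · i = 5587 × 1340 × 0.006891 = 51589 m³/day.

51600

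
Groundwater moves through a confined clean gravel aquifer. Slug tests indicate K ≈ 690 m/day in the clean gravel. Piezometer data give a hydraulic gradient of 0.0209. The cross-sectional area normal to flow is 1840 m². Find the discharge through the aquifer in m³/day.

26500

Hydraulic gradient i = 0.0209.
Darcy's law: Q = K · A · i = 690.0 × 1840 × 0.02090 = 26535 m³/day.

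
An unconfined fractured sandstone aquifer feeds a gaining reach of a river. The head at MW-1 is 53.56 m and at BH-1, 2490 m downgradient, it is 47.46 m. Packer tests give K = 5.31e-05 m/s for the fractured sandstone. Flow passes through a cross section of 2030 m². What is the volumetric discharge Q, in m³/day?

Convert K: 5.31e-05 m/s × 86400 = 4.588 m/day.
Hydraulic gradient i = (53.56 − 47.46) / 2490 = 6.1 / 2490 = 0.002450.
Darcy's law: Q = K · A · i = 4.588 × 2030 × 0.002450 = 22.82 m³/day.

22.8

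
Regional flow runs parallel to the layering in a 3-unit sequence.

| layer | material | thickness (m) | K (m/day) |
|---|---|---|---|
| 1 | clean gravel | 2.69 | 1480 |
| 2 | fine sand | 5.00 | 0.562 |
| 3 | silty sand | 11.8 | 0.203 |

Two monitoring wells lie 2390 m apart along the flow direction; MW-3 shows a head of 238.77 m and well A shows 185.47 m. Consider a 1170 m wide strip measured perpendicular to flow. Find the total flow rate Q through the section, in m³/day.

Flow is parallel to layering, so each bed carries its own Darcy discharge and the transmissivities add.
Σ(K_i·b_i) = 1480×2.69 + 0.562×5.00 + 0.203×11.8 = 3986 m²/day.
Hydraulic gradient i = (238.77 − 185.47) / 2390 = 53.3 / 2390 = 0.02230.
Q = Σ(K_i·b_i) · W · i = 3986 × 1170 × 0.02230 = 1.040e+05 m³/day.

104000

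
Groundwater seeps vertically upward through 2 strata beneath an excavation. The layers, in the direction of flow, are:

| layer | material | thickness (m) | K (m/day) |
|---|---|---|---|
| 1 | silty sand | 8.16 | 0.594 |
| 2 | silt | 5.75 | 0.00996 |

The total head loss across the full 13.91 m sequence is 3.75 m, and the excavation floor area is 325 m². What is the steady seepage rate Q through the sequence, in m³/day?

Flow is perpendicular to layering, so the layers act in series and the equivalent K is the thickness-weighted harmonic mean.
Total thickness L = 8.16 + 5.75 = 13.91 m.
Σ(b_i/K_i) = 8.16/0.594 + 5.75/0.00996 = 591.0 d.
K_eq = L / Σ(b_i/K_i) = 13.91 / 591.0 = 0.02353 m/day.
Q = K_eq · A · (Δh/L) = 0.02353 × 325 × (3.75/13.91) = 2.062 m³/day.

2.06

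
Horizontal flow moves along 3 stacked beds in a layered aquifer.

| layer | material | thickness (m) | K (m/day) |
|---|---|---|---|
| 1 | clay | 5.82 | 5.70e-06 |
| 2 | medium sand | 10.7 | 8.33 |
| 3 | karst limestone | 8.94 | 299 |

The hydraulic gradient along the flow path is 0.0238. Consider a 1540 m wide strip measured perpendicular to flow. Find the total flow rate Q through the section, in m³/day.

Flow is parallel to layering, so each bed carries its own Darcy discharge and the transmissivities add.
Σ(K_i·b_i) = 5.70e-06×5.82 + 8.33×10.7 + 299×8.94 = 2762 m²/day.
Hydraulic gradient i = 0.0238.
Q = Σ(K_i·b_i) · W · i = 2762 × 1540 × 0.02380 = 1.012e+05 m³/day.

101000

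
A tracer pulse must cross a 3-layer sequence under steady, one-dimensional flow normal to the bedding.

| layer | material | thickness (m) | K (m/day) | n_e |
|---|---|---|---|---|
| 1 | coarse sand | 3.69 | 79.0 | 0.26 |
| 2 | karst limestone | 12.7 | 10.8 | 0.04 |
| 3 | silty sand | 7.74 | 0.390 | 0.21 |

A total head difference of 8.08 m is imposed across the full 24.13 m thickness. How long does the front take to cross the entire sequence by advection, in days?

With flow normal to the layers, continuity requires the same specific discharge q through every layer.
Σ(b_i/K_i) = 3.69/79.0 + 12.7/10.8 + 7.74/0.390 = 21.07 d.
q = Δh / Σ(b_i/K_i) = 8.08 / 21.07 = 0.3835 m/day.
In each layer the seepage velocity is v_i = q/n_i, so the layer transit time is t_i = b_i·n_i / q:
  layer 1 (coarse sand): t_1 = 3.69 × 0.26 / 0.3835 = 2.502 d
  layer 2 (karst limestone): t_2 = 12.7 × 0.04 / 0.3835 = 1.325 d
  layer 3 (silty sand): t_3 = 7.74 × 0.21 / 0.3835 = 4.238 d
Total t = Σ t_i = 8.065 days.

8.06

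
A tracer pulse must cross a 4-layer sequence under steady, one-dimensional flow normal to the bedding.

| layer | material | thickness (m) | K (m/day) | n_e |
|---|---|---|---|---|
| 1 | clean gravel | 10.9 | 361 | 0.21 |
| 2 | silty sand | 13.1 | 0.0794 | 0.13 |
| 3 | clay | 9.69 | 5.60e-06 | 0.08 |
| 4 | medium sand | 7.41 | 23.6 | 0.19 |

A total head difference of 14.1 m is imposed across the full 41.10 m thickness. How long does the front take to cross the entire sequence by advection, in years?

2070

With flow normal to the layers, continuity requires the same specific discharge q through every layer.
Σ(b_i/K_i) = 10.9/361 + 13.1/0.0794 + 9.69/5.60e-06 + 7.41/23.6 = 1.731e+06 d.
q = Δh / Σ(b_i/K_i) = 14.1 / 1.731e+06 = 8.148e-06 m/day.
In each layer the seepage velocity is v_i = q/n_i, so the layer transit time is t_i = b_i·n_i / q:
  layer 1 (clean gravel): t_1 = 10.9 × 0.21 / 8.148e-06 = 2.809e+05 d
  layer 2 (silty sand): t_2 = 13.1 × 0.13 / 8.148e-06 = 2.090e+05 d
  layer 3 (clay): t_3 = 9.69 × 0.08 / 8.148e-06 = 95142 d
  layer 4 (medium sand): t_4 = 7.41 × 0.19 / 8.148e-06 = 1.728e+05 d
Total t = Σ t_i = 7.579e+05 days = 2075 years.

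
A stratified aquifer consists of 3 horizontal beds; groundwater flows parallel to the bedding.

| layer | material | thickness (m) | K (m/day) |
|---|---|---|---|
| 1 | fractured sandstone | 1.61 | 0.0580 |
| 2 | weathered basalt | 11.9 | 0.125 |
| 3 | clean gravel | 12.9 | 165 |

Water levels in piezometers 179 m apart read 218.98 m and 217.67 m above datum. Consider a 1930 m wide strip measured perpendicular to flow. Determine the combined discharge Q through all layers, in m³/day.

Flow is parallel to layering, so each bed carries its own Darcy discharge and the transmissivities add.
Σ(K_i·b_i) = 0.0580×1.61 + 0.125×11.9 + 165×12.9 = 2130 m²/day.
Hydraulic gradient i = (218.98 − 217.67) / 179 = 1.31 / 179 = 0.007318.
Q = Σ(K_i·b_i) · W · i = 2130 × 1930 × 0.007318 = 30086 m³/day.

30100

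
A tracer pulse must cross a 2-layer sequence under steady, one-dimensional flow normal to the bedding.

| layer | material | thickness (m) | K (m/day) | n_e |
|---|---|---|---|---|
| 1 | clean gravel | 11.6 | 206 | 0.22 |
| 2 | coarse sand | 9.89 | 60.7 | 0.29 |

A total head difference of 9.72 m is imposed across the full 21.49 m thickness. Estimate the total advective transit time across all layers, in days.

0.122

With flow normal to the layers, continuity requires the same specific discharge q through every layer.
Σ(b_i/K_i) = 11.6/206 + 9.89/60.7 = 0.2192 d.
q = Δh / Σ(b_i/K_i) = 9.72 / 0.2192 = 44.33 m/day.
In each layer the seepage velocity is v_i = q/n_i, so the layer transit time is t_i = b_i·n_i / q:
  layer 1 (clean gravel): t_1 = 11.6 × 0.22 / 44.33 = 0.05756 d
  layer 2 (coarse sand): t_2 = 9.89 × 0.29 / 44.33 = 0.06469 d
Total t = Σ t_i = 0.1223 days.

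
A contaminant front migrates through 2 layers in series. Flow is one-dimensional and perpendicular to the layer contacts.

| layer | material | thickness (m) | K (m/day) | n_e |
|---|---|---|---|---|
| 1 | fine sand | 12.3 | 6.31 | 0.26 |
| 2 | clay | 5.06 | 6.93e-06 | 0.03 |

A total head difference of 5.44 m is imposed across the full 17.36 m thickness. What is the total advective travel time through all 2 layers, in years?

With flow normal to the layers, continuity requires the same specific discharge q through every layer.
Σ(b_i/K_i) = 12.3/6.31 + 5.06/6.93e-06 = 7.302e+05 d.
q = Δh / Σ(b_i/K_i) = 5.44 / 7.302e+05 = 7.450e-06 m/day.
In each layer the seepage velocity is v_i = q/n_i, so the layer transit time is t_i = b_i·n_i / q:
  layer 1 (fine sand): t_1 = 12.3 × 0.26 / 7.450e-06 = 4.292e+05 d
  layer 2 (clay): t_2 = 5.06 × 0.03 / 7.450e-06 = 20375 d
Total t = Σ t_i = 4.496e+05 days = 1231 years.

1230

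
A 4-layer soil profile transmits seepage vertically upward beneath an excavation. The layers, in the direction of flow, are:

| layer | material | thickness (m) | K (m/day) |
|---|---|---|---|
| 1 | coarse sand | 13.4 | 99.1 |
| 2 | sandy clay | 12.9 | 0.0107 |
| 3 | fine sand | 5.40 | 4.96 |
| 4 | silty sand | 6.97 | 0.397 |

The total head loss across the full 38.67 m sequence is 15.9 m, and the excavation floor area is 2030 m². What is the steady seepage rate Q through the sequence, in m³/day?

26.4

Flow is perpendicular to layering, so the layers act in series and the equivalent K is the thickness-weighted harmonic mean.
Total thickness L = 13.4 + 12.9 + 5.40 + 6.97 = 38.67 m.
Σ(b_i/K_i) = 13.4/99.1 + 12.9/0.0107 + 5.40/4.96 + 6.97/0.397 = 1224 d.
K_eq = L / Σ(b_i/K_i) = 38.67 / 1224 = 0.03158 m/day.
Q = K_eq · A · (Δh/L) = 0.03158 × 2030 × (15.9/38.67) = 26.36 m³/day.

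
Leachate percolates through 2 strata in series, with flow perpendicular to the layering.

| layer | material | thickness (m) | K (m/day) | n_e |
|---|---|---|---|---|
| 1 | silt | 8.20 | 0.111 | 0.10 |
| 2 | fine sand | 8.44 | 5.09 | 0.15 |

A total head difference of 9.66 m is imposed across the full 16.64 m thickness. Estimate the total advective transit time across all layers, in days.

With flow normal to the layers, continuity requires the same specific discharge q through every layer.
Σ(b_i/K_i) = 8.20/0.111 + 8.44/5.09 = 75.53 d.
q = Δh / Σ(b_i/K_i) = 9.66 / 75.53 = 0.1279 m/day.
In each layer the seepage velocity is v_i = q/n_i, so the layer transit time is t_i = b_i·n_i / q:
  layer 1 (silt): t_1 = 8.20 × 0.10 / 0.1279 = 6.412 d
  layer 2 (fine sand): t_2 = 8.44 × 0.15 / 0.1279 = 9.899 d
Total t = Σ t_i = 16.31 days.

16.3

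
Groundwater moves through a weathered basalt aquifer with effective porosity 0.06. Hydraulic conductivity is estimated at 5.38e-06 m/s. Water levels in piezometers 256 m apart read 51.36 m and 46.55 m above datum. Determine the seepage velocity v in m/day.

0.146

Convert K: 5.38e-06 m/s × 86400 = 0.4648 m/day.
Hydraulic gradient i = (51.36 − 46.55) / 256 = 4.81 / 256 = 0.01879.
Darcy flux q = K · i = 0.4648 × 0.01879 = 0.008734 m/day.
Seepage velocity v = q / n_e = 0.008734 / 0.06 = 0.1456 m/day.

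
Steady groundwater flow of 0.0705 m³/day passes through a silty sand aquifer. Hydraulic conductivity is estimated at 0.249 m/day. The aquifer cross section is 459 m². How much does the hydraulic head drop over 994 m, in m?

From Q = K·A·i, i = Q / (K·A) = 0.0705 / (0.2490 × 459.0) = 0.0006168.
Head loss Δh = i · L = 0.0006168 × 994 = 0.6131 m.

0.613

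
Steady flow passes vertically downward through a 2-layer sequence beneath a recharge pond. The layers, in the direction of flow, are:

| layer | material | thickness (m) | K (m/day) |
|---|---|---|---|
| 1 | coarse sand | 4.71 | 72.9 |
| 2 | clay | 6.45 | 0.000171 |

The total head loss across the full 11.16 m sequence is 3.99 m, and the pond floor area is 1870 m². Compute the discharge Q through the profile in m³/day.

0.198

Flow is perpendicular to layering, so the layers act in series and the equivalent K is the thickness-weighted harmonic mean.
Total thickness L = 4.71 + 6.45 = 11.16 m.
Σ(b_i/K_i) = 4.71/72.9 + 6.45/0.000171 = 37719 d.
K_eq = L / Σ(b_i/K_i) = 11.16 / 37719 = 0.0002959 m/day.
Q = K_eq · A · (Δh/L) = 0.0002959 × 1870 × (3.99/11.16) = 0.1978 m³/day.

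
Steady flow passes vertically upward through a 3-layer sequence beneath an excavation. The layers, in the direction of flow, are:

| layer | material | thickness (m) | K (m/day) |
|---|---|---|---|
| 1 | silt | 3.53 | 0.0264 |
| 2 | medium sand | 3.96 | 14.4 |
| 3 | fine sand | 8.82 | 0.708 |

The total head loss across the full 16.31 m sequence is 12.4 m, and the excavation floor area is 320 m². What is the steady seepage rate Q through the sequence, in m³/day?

Flow is perpendicular to layering, so the layers act in series and the equivalent K is the thickness-weighted harmonic mean.
Total thickness L = 3.53 + 3.96 + 8.82 = 16.31 m.
Σ(b_i/K_i) = 3.53/0.0264 + 3.96/14.4 + 8.82/0.708 = 146.4 d.
K_eq = L / Σ(b_i/K_i) = 16.31 / 146.4 = 0.1114 m/day.
Q = K_eq · A · (Δh/L) = 0.1114 × 320 × (12.4/16.31) = 27.10 m³/day.

27.1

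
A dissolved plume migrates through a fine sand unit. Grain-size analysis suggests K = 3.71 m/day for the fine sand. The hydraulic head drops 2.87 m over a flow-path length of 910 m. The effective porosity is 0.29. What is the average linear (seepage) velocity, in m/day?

Hydraulic gradient i = Δh / L = 2.87 / 910 = 0.003154.
Darcy flux q = K · i = 3.710 × 0.003154 = 0.01170 m/day.
Seepage velocity v = q / n_e = 0.01170 / 0.29 = 0.04035 m/day.

0.0403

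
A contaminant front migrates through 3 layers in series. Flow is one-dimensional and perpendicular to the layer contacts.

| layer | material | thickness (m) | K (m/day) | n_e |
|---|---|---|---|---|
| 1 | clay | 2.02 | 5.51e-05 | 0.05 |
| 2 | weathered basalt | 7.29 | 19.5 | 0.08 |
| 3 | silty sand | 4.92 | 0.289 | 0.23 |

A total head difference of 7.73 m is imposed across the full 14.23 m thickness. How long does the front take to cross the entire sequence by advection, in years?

23.6

With flow normal to the layers, continuity requires the same specific discharge q through every layer.
Σ(b_i/K_i) = 2.02/5.51e-05 + 7.29/19.5 + 4.92/0.289 = 36678 d.
q = Δh / Σ(b_i/K_i) = 7.73 / 36678 = 0.0002108 m/day.
In each layer the seepage velocity is v_i = q/n_i, so the layer transit time is t_i = b_i·n_i / q:
  layer 1 (clay): t_1 = 2.02 × 0.05 / 0.0002108 = 479.2 d
  layer 2 (weathered basalt): t_2 = 7.29 × 0.08 / 0.0002108 = 2767 d
  layer 3 (silty sand): t_3 = 4.92 × 0.23 / 0.0002108 = 5369 d
Total t = Σ t_i = 8616 days = 23.59 years.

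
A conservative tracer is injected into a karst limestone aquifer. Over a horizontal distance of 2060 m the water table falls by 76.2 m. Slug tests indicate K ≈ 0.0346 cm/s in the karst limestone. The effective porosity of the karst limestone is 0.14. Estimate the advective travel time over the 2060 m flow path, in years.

0.714

Convert K: 0.0346 cm/s × 864 = 29.89 m/day.
Hydraulic gradient i = Δh / L = 76.2 / 2060 = 0.03699.
Darcy flux q = K · i = 29.89 × 0.03699 = 1.106 m/day.
Seepage velocity v = q / n_e = 1.106 / 0.14 = 7.899 m/day.
Travel time t = L / v = 2060 / 7.899 = 260.8 days = 0.7140 years.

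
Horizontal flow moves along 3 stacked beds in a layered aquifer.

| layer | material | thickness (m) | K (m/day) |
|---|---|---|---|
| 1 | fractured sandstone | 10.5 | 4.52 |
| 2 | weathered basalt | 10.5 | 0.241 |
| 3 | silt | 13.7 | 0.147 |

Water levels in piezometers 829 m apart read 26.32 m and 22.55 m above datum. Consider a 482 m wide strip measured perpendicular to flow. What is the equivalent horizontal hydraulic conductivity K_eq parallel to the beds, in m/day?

1.50

Flow is parallel to layering, so each bed carries its own Darcy discharge and the transmissivities add.
Σ(K_i·b_i) = 4.52×10.5 + 0.241×10.5 + 0.147×13.7 = 52.00 m²/day.
Total thickness b = 34.70 m, so K_eq = Σ(K_i·b_i)/b = 1.499 m/day.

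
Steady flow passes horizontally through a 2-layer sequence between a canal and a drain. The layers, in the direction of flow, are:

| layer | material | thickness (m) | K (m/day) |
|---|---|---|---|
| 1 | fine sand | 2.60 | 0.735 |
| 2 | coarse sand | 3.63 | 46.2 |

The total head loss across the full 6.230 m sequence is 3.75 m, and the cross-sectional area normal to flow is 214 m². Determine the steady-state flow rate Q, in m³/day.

222

Flow is perpendicular to layering, so the layers act in series and the equivalent K is the thickness-weighted harmonic mean.
Total thickness L = 2.60 + 3.63 = 6.230 m.
Σ(b_i/K_i) = 2.60/0.735 + 3.63/46.2 = 3.616 d.
K_eq = L / Σ(b_i/K_i) = 6.230 / 3.616 = 1.723 m/day.
Q = K_eq · A · (Δh/L) = 1.723 × 214 × (3.75/6.230) = 221.9 m³/day.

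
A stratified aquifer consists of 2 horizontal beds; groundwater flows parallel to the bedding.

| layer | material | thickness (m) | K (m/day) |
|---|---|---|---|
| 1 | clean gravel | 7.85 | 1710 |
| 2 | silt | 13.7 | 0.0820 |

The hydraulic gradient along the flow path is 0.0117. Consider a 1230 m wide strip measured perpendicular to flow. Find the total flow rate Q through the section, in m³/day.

193000

Flow is parallel to layering, so each bed carries its own Darcy discharge and the transmissivities add.
Σ(K_i·b_i) = 1710×7.85 + 0.0820×13.7 = 13425 m²/day.
Hydraulic gradient i = 0.0117.
Q = Σ(K_i·b_i) · W · i = 13425 × 1230 × 0.01170 = 1.932e+05 m³/day.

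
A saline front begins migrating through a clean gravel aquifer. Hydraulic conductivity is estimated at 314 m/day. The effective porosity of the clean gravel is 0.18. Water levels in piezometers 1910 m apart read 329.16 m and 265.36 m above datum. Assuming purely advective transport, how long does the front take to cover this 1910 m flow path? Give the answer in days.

32.8

Hydraulic gradient i = (329.16 − 265.36) / 1910 = 63.8 / 1910 = 0.03340.
Darcy flux q = K · i = 314.0 × 0.03340 = 10.49 m/day.
Seepage velocity v = q / n_e = 10.49 / 0.18 = 58.27 m/day.
Travel time t = L / v = 1910 / 58.27 = 32.78 days.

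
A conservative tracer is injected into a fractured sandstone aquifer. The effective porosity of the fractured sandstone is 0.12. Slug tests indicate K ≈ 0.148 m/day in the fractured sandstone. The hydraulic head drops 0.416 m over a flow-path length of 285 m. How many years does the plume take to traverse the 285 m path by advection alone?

433

Hydraulic gradient i = Δh / L = 0.416 / 285 = 0.001460.
Darcy flux q = K · i = 0.1480 × 0.001460 = 0.0002160 m/day.
Seepage velocity v = q / n_e = 0.0002160 / 0.12 = 0.001800 m/day.
Travel time t = L / v = 285 / 0.001800 = 1.583e+05 days = 433.4 years.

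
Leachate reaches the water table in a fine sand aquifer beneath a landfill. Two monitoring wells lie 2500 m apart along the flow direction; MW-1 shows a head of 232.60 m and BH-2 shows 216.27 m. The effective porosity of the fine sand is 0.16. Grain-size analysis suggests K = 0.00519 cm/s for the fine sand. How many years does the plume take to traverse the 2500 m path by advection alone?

37.4

Convert K: 0.00519 cm/s × 864 = 4.484 m/day.
Hydraulic gradient i = (232.60 − 216.27) / 2500 = 16.33 / 2500 = 0.006532.
Darcy flux q = K · i = 4.484 × 0.006532 = 0.02929 m/day.
Seepage velocity v = q / n_e = 0.02929 / 0.16 = 0.1831 m/day.
Travel time t = L / v = 2500 / 0.1831 = 13656 days = 37.39 years.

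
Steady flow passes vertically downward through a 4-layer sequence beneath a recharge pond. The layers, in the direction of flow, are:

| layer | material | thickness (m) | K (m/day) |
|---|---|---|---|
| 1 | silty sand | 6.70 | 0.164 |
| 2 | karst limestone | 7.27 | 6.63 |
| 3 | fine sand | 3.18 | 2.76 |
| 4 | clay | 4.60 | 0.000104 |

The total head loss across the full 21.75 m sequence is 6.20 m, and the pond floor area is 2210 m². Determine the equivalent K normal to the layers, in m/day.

Flow is perpendicular to layering, so the layers act in series and the equivalent K is the thickness-weighted harmonic mean.
Total thickness L = 6.70 + 7.27 + 3.18 + 4.60 = 21.75 m.
Σ(b_i/K_i) = 6.70/0.164 + 7.27/6.63 + 3.18/2.76 + 4.60/0.000104 = 44274 d.
K_eq = L / Σ(b_i/K_i) = 21.75 / 44274 = 0.0004913 m/day.

0.000491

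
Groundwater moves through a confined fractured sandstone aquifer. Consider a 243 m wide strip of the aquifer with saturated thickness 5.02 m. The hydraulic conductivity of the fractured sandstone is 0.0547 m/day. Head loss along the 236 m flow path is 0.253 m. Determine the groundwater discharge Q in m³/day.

0.0715

Cross-sectional area A = 243 × 5.02 = 1220 m².
Hydraulic gradient i = Δh / L = 0.253 / 236 = 0.001072.
Darcy's law: Q = K · A · i = 0.05470 × 1220 × 0.001072 = 0.07153 m³/day.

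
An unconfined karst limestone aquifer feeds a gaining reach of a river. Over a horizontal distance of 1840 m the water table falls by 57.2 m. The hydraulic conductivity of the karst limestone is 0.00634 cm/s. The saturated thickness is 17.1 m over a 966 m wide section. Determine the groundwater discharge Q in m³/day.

Convert K: 0.00634 cm/s × 864 = 5.478 m/day.
Cross-sectional area A = 966 × 17.1 = 16519 m².
Hydraulic gradient i = Δh / L = 57.2 / 1840 = 0.03109.
Darcy's law: Q = K · A · i = 5.478 × 16519 × 0.03109 = 2813 m³/day.

2810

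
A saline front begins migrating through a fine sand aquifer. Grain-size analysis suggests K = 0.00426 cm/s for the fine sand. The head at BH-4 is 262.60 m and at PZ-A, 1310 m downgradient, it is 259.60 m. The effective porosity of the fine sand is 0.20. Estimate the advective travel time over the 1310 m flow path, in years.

Convert K: 0.00426 cm/s × 864 = 3.681 m/day.
Hydraulic gradient i = (262.60 − 259.60) / 1310 = 3 / 1310 = 0.002290.
Darcy flux q = K · i = 3.681 × 0.002290 = 0.008429 m/day.
Seepage velocity v = q / n_e = 0.008429 / 0.20 = 0.04214 m/day.
Travel time t = L / v = 1310 / 0.04214 = 31083 days = 85.10 years.

85.1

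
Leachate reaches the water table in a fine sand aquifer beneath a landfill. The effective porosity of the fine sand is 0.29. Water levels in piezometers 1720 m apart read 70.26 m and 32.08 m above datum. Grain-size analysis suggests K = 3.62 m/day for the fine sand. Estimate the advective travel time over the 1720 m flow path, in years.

17.0

Hydraulic gradient i = (70.26 − 32.08) / 1720 = 38.18 / 1720 = 0.02220.
Darcy flux q = K · i = 3.620 × 0.02220 = 0.08036 m/day.
Seepage velocity v = q / n_e = 0.08036 / 0.29 = 0.2771 m/day.
Travel time t = L / v = 1720 / 0.2771 = 6207 days = 16.99 years.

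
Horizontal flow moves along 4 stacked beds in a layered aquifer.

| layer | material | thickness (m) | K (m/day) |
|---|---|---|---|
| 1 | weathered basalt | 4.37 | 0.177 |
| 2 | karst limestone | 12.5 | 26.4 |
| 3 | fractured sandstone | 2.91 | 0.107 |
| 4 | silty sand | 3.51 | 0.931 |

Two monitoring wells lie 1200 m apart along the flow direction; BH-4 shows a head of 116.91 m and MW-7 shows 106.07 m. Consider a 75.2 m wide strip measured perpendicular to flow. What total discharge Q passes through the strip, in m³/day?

Flow is parallel to layering, so each bed carries its own Darcy discharge and the transmissivities add.
Σ(K_i·b_i) = 0.177×4.37 + 26.4×12.5 + 0.107×2.91 + 0.931×3.51 = 334.4 m²/day.
Hydraulic gradient i = (116.91 − 106.07) / 1200 = 10.84 / 1200 = 0.009033.
Q = Σ(K_i·b_i) · W · i = 334.4 × 75.2 × 0.009033 = 227.1 m³/day.

227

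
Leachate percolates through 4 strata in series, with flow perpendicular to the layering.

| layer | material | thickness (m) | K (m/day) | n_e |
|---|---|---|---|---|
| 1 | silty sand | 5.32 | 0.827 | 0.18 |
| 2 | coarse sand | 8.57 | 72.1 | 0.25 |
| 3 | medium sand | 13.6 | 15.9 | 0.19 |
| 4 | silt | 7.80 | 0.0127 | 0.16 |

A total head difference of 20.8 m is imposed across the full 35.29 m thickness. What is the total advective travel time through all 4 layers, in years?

0.567

With flow normal to the layers, continuity requires the same specific discharge q through every layer.
Σ(b_i/K_i) = 5.32/0.827 + 8.57/72.1 + 13.6/15.9 + 7.80/0.0127 = 621.6 d.
q = Δh / Σ(b_i/K_i) = 20.8 / 621.6 = 0.03346 m/day.
In each layer the seepage velocity is v_i = q/n_i, so the layer transit time is t_i = b_i·n_i / q:
  layer 1 (silty sand): t_1 = 5.32 × 0.18 / 0.03346 = 28.62 d
  layer 2 (coarse sand): t_2 = 8.57 × 0.25 / 0.03346 = 64.03 d
  layer 3 (medium sand): t_3 = 13.6 × 0.19 / 0.03346 = 77.22 d
  layer 4 (silt): t_4 = 7.80 × 0.16 / 0.03346 = 37.29 d
Total t = Σ t_i = 207.2 days = 0.5672 years.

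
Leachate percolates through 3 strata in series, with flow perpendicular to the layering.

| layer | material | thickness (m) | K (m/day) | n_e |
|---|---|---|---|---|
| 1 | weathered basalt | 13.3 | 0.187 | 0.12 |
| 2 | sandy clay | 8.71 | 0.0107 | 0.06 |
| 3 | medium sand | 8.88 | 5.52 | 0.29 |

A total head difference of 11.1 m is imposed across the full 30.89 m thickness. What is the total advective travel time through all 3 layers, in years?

1.03

With flow normal to the layers, continuity requires the same specific discharge q through every layer.
Σ(b_i/K_i) = 13.3/0.187 + 8.71/0.0107 + 8.88/5.52 = 886.8 d.
q = Δh / Σ(b_i/K_i) = 11.1 / 886.8 = 0.01252 m/day.
In each layer the seepage velocity is v_i = q/n_i, so the layer transit time is t_i = b_i·n_i / q:
  layer 1 (weathered basalt): t_1 = 13.3 × 0.12 / 0.01252 = 127.5 d
  layer 2 (sandy clay): t_2 = 8.71 × 0.06 / 0.01252 = 41.75 d
  layer 3 (medium sand): t_3 = 8.88 × 0.29 / 0.01252 = 205.7 d
Total t = Σ t_i = 375.0 days = 1.027 years.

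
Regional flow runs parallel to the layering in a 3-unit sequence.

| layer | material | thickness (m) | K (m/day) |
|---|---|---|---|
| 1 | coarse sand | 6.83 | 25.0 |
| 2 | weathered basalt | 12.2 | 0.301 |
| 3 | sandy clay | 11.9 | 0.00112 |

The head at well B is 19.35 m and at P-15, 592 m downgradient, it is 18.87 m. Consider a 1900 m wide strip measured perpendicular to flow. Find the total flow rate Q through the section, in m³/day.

269

Flow is parallel to layering, so each bed carries its own Darcy discharge and the transmissivities add.
Σ(K_i·b_i) = 25.0×6.83 + 0.301×12.2 + 0.00112×11.9 = 174.4 m²/day.
Hydraulic gradient i = (19.35 − 18.87) / 592 = 0.48 / 592 = 0.0008108.
Q = Σ(K_i·b_i) · W · i = 174.4 × 1900 × 0.0008108 = 268.7 m³/day.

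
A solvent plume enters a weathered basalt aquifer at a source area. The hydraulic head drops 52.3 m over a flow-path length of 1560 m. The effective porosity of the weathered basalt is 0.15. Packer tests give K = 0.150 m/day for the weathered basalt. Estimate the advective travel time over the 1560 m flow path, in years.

127

Hydraulic gradient i = Δh / L = 52.3 / 1560 = 0.03353.
Darcy flux q = K · i = 0.1500 × 0.03353 = 0.005029 m/day.
Seepage velocity v = q / n_e = 0.005029 / 0.15 = 0.03353 m/day.
Travel time t = L / v = 1560 / 0.03353 = 46532 days = 127.4 years.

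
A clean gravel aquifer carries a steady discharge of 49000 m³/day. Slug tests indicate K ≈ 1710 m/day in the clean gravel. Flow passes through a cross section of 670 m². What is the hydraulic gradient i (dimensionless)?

0.0428

From Q = K·A·i, i = Q / (K·A) = 49000 / (1710 × 670.0) = 0.04277.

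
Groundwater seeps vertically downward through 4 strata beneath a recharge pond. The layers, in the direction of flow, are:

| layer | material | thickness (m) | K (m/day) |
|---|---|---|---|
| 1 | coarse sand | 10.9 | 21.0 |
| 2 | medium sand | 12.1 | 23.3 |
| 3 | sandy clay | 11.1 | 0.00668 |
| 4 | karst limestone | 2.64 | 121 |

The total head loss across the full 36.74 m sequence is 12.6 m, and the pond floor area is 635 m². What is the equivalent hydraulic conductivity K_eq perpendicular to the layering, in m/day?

Flow is perpendicular to layering, so the layers act in series and the equivalent K is the thickness-weighted harmonic mean.
Total thickness L = 10.9 + 12.1 + 11.1 + 2.64 = 36.74 m.
Σ(b_i/K_i) = 10.9/21.0 + 12.1/23.3 + 11.1/0.00668 + 2.64/121 = 1663 d.
K_eq = L / Σ(b_i/K_i) = 36.74 / 1663 = 0.02210 m/day.

0.0221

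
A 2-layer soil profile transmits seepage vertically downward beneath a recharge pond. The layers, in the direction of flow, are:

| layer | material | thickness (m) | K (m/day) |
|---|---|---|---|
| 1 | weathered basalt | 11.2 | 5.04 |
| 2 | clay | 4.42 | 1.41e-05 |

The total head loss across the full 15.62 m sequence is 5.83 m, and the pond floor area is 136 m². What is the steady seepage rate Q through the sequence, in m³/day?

Flow is perpendicular to layering, so the layers act in series and the equivalent K is the thickness-weighted harmonic mean.
Total thickness L = 11.2 + 4.42 = 15.62 m.
Σ(b_i/K_i) = 11.2/5.04 + 4.42/1.41e-05 = 3.135e+05 d.
K_eq = L / Σ(b_i/K_i) = 15.62 / 3.135e+05 = 4.983e-05 m/day.
Q = K_eq · A · (Δh/L) = 4.983e-05 × 136 × (5.83/15.62) = 0.002529 m³/day.

0.00253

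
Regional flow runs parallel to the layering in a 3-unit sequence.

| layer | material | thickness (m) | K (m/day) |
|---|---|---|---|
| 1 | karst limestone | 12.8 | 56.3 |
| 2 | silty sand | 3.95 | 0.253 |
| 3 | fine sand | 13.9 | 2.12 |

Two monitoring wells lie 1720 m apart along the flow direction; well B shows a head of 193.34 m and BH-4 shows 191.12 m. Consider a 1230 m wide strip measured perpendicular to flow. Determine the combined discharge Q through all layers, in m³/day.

1190

Flow is parallel to layering, so each bed carries its own Darcy discharge and the transmissivities add.
Σ(K_i·b_i) = 56.3×12.8 + 0.253×3.95 + 2.12×13.9 = 751.1 m²/day.
Hydraulic gradient i = (193.34 − 191.12) / 1720 = 2.22 / 1720 = 0.001291.
Q = Σ(K_i·b_i) · W · i = 751.1 × 1230 × 0.001291 = 1192 m³/day.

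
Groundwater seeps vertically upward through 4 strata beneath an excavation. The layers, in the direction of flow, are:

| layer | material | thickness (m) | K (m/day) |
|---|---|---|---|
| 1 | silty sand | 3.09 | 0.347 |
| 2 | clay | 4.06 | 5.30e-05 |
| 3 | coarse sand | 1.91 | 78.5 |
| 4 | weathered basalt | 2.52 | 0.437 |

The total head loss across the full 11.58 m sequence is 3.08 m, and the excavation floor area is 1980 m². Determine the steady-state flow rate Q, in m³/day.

Flow is perpendicular to layering, so the layers act in series and the equivalent K is the thickness-weighted harmonic mean.
Total thickness L = 3.09 + 4.06 + 1.91 + 2.52 = 11.58 m.
Σ(b_i/K_i) = 3.09/0.347 + 4.06/5.30e-05 + 1.91/78.5 + 2.52/0.437 = 76618 d.
K_eq = L / Σ(b_i/K_i) = 11.58 / 76618 = 0.0001511 m/day.
Q = K_eq · A · (Δh/L) = 0.0001511 × 1980 × (3.08/11.58) = 0.07959 m³/day.

0.0796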